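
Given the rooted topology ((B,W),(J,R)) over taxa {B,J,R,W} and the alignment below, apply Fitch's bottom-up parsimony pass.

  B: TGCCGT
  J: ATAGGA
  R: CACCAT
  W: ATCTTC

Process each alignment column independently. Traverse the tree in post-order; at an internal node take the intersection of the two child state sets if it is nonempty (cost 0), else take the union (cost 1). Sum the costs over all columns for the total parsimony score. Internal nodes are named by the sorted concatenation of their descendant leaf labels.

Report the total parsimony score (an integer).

11

BW@0: {T} ∪ {A} = {A,T} (union, +1)
JR@0: {A} ∪ {C} = {A,C} (union, +1)
BJRW@0: {A,T} ∩ {A,C} = {A} (intersection, +0)
BW@1: {G} ∪ {T} = {G,T} (union, +1)
JR@1: {T} ∪ {A} = {A,T} (union, +1)
BJRW@1: {G,T} ∩ {A,T} = {T} (intersection, +0)
BW@2: {C} ∩ {C} = {C} (intersection, +0)
JR@2: {A} ∪ {C} = {A,C} (union, +1)
BJRW@2: {C} ∩ {A,C} = {C} (intersection, +0)
BW@3: {C} ∪ {T} = {C,T} (union, +1)
JR@3: {G} ∪ {C} = {C,G} (union, +1)
BJRW@3: {C,T} ∩ {C,G} = {C} (intersection, +0)
BW@4: {G} ∪ {T} = {G,T} (union, +1)
JR@4: {G} ∪ {A} = {A,G} (union, +1)
BJRW@4: {G,T} ∩ {A,G} = {G} (intersection, +0)
BW@5: {T} ∪ {C} = {C,T} (union, +1)
JR@5: {A} ∪ {T} = {A,T} (union, +1)
BJRW@5: {C,T} ∩ {A,T} = {T} (intersection, +0)
per-site changes: [2, 2, 1, 2, 2, 2]; total = 11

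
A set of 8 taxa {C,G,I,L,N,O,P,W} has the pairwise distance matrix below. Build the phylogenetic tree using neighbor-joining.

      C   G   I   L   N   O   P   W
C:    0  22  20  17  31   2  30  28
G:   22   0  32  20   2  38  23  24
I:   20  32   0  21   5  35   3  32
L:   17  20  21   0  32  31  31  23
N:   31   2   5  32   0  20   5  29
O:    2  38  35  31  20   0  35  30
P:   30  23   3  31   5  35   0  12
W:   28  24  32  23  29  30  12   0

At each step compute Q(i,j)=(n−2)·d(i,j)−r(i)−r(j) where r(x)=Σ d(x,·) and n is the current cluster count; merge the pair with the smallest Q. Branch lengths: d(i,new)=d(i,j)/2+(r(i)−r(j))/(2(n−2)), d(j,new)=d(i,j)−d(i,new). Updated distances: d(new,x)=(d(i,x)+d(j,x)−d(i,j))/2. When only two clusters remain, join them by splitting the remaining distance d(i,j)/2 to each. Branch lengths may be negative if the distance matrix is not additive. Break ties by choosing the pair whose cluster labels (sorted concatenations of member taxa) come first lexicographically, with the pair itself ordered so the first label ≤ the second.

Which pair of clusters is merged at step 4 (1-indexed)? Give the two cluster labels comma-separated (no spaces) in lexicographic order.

iteration 1: select C,O (d=2, Q=-329); attach at lengths (-29/12, 53/12); label the merged cluster CO
  updated: d(CO,G)=29, d(CO,I)=53/2, d(CO,L)=23, d(CO,N)=49/2, d(CO,P)=63/2, d(CO,W)=28
iteration 2: select G,N (d=2, Q=-435/2); attach at lengths (17/4, -9/4); label the merged cluster GN
  updated: d(CO,GN)=103/4, d(GN,I)=35/2, d(GN,L)=25, d(GN,P)=13, d(GN,W)=51/2
iteration 3: select I,P (d=3, Q=-357/2); attach at lengths (43/16, 5/16); label the merged cluster IP
  updated: d(CO,IP)=55/2, d(GN,IP)=55/4, d(IP,L)=49/2, d(IP,W)=41/2
iteration 4: select GN,IP (d=55/4, Q=-135); attach at lengths (15/2, 25/4); label the merged cluster GINP
  updated: d(CO,GINP)=79/4, d(GINP,L)=143/8, d(GINP,W)=129/8
iteration 5: select CO,L (d=23, Q=-709/8); attach at lengths (423/32, 313/32); label the merged cluster CLO
  updated: d(CLO,GINP)=117/16, d(CLO,W)=14
iteration 6: select CLO,GINP (d=117/16, Q=-599/16); attach at lengths (83/32, 151/32); label the merged cluster CGILNOP
  updated: d(CGILNOP,W)=365/32
iteration 7: select CGILNOP,W (d=365/32); attach at lengths (365/64, 365/64); label the merged cluster CGILNOPW
final tree: ((((C:-29/12,O:53/12):423/32,L:313/32):83/32,((G:17/4,N:-9/4):15/2,(I:43/16,P:5/16):25/4):151/32):365/64,W:365/64)
total length: 1999/32

GN,IP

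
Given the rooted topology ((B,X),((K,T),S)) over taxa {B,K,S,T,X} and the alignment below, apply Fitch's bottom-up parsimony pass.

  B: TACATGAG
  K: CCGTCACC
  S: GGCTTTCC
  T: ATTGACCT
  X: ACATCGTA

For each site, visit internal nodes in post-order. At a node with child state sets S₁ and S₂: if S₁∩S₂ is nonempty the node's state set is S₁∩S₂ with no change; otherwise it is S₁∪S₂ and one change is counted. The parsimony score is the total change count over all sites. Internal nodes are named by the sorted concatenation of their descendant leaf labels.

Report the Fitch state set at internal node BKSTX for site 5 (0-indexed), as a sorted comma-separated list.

BX@0: {T} ∪ {A} = {A,T} (union, +1)
KT@0: {C} ∪ {A} = {A,C} (union, +1)
KST@0: {A,C} ∪ {G} = {A,C,G} (union, +1)
BKSTX@0: {A,T} ∩ {A,C,G} = {A} (intersection, +0)
BX@1: {A} ∪ {C} = {A,C} (union, +1)
KT@1: {C} ∪ {T} = {C,T} (union, +1)
KST@1: {C,T} ∪ {G} = {C,G,T} (union, +1)
BKSTX@1: {A,C} ∩ {C,G,T} = {C} (intersection, +0)
BX@2: {C} ∪ {A} = {A,C} (union, +1)
KT@2: {G} ∪ {T} = {G,T} (union, +1)
KST@2: {G,T} ∪ {C} = {C,G,T} (union, +1)
BKSTX@2: {A,C} ∩ {C,G,T} = {C} (intersection, +0)
BX@3: {A} ∪ {T} = {A,T} (union, +1)
KT@3: {T} ∪ {G} = {G,T} (union, +1)
KST@3: {G,T} ∩ {T} = {T} (intersection, +0)
BKSTX@3: {A,T} ∩ {T} = {T} (intersection, +0)
BX@4: {T} ∪ {C} = {C,T} (union, +1)
KT@4: {C} ∪ {A} = {A,C} (union, +1)
KST@4: {A,C} ∪ {T} = {A,C,T} (union, +1)
BKSTX@4: {C,T} ∩ {A,C,T} = {C,T} (intersection, +0)
BX@5: {G} ∩ {G} = {G} (intersection, +0)
KT@5: {A} ∪ {C} = {A,C} (union, +1)
KST@5: {A,C} ∪ {T} = {A,C,T} (union, +1)
BKSTX@5: {G} ∪ {A,C,T} = {A,C,G,T} (union, +1)
BX@6: {A} ∪ {T} = {A,T} (union, +1)
KT@6: {C} ∩ {C} = {C} (intersection, +0)
KST@6: {C} ∩ {C} = {C} (intersection, +0)
BKSTX@6: {A,T} ∪ {C} = {A,C,T} (union, +1)
BX@7: {G} ∪ {A} = {A,G} (union, +1)
KT@7: {C} ∪ {T} = {C,T} (union, +1)
KST@7: {C,T} ∩ {C} = {C} (intersection, +0)
BKSTX@7: {A,G} ∪ {C} = {A,C,G} (union, +1)
per-site changes: [3, 3, 3, 2, 3, 3, 2, 3]; total = 22

A,C,G,T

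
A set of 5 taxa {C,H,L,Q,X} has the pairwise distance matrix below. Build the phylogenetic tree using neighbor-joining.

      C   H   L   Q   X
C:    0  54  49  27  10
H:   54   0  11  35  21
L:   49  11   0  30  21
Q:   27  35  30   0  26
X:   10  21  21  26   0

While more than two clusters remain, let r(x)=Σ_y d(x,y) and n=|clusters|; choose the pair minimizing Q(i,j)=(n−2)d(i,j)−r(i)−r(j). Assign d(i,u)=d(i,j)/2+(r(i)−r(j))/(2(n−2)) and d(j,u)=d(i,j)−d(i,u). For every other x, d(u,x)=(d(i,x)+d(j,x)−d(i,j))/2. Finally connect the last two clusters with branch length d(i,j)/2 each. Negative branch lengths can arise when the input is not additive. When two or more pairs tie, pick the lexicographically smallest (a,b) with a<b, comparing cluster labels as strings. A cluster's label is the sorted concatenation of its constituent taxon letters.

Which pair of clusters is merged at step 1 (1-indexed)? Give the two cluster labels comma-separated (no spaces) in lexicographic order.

H,L

1. join H+L (d=11, Q=-199) ⇒ HL; edges |H|=43/6, |L|=23/6
  updated: d(C,HL)=46, d(HL,Q)=27, d(HL,X)=31/2
2. join C+X (d=10, Q=-229/2) ⇒ CX; edges |C|=103/8, |X|=-23/8
  updated: d(CX,HL)=103/4, d(CX,Q)=43/2
3. join CX+HL (d=103/4, Q=-297/4) ⇒ CHLX; edges |CX|=81/8, |HL|=125/8
  updated: d(CHLX,Q)=91/8
4. join CHLX+Q (d=91/8) ⇒ CHLQX; edges |CHLX|=91/16, |Q|=91/16
final tree: (((C:103/8,X:-23/8):81/8,(H:43/6,L:23/6):125/8):91/16,Q:91/16)
total length: 465/8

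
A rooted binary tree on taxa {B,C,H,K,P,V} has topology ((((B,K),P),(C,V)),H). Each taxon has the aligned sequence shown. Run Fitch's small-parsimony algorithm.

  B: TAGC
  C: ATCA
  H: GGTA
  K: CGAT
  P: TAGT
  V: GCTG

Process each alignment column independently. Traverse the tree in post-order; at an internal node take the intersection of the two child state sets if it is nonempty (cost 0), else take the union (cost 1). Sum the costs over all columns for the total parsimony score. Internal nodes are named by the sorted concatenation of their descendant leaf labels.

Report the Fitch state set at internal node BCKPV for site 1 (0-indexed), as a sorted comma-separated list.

A,C,T

[col 0] BK: children B:{T}, K:{C} ∪→ {C,T}; cost 1
[col 0] BKP: children BK:{C,T}, P:{T} ∩→ {T}; cost 0
[col 0] CV: children C:{A}, V:{G} ∪→ {A,G}; cost 1
[col 0] BCKPV: children BKP:{T}, CV:{A,G} ∪→ {A,G,T}; cost 1
[col 0] BCHKPV: children BCKPV:{A,G,T}, H:{G} ∩→ {G}; cost 0
[col 1] BK: children B:{A}, K:{G} ∪→ {A,G}; cost 1
[col 1] BKP: children BK:{A,G}, P:{A} ∩→ {A}; cost 0
[col 1] CV: children C:{T}, V:{C} ∪→ {C,T}; cost 1
[col 1] BCKPV: children BKP:{A}, CV:{C,T} ∪→ {A,C,T}; cost 1
[col 1] BCHKPV: children BCKPV:{A,C,T}, H:{G} ∪→ {A,C,G,T}; cost 1
[col 2] BK: children B:{G}, K:{A} ∪→ {A,G}; cost 1
[col 2] BKP: children BK:{A,G}, P:{G} ∩→ {G}; cost 0
[col 2] CV: children C:{C}, V:{T} ∪→ {C,T}; cost 1
[col 2] BCKPV: children BKP:{G}, CV:{C,T} ∪→ {C,G,T}; cost 1
[col 2] BCHKPV: children BCKPV:{C,G,T}, H:{T} ∩→ {T}; cost 0
[col 3] BK: children B:{C}, K:{T} ∪→ {C,T}; cost 1
[col 3] BKP: children BK:{C,T}, P:{T} ∩→ {T}; cost 0
[col 3] CV: children C:{A}, V:{G} ∪→ {A,G}; cost 1
[col 3] BCKPV: children BKP:{T}, CV:{A,G} ∪→ {A,G,T}; cost 1
[col 3] BCHKPV: children BCKPV:{A,G,T}, H:{A} ∩→ {A}; cost 0
per-site changes: [3, 4, 3, 3]; total = 13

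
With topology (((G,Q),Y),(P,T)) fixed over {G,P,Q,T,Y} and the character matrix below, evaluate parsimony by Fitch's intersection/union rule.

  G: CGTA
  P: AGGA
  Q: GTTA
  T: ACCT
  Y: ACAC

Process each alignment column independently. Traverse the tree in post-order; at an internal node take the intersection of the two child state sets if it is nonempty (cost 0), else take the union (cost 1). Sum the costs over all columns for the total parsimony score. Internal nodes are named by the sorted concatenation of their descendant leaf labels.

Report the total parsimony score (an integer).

10

[col 0] GQ: children G:{C}, Q:{G} ∪→ {C,G}; cost 1
[col 0] GQY: children GQ:{C,G}, Y:{A} ∪→ {A,C,G}; cost 1
[col 0] PT: children P:{A}, T:{A} ∩→ {A}; cost 0
[col 0] GPQTY: children GQY:{A,C,G}, PT:{A} ∩→ {A}; cost 0
[col 1] GQ: children G:{G}, Q:{T} ∪→ {G,T}; cost 1
[col 1] GQY: children GQ:{G,T}, Y:{C} ∪→ {C,G,T}; cost 1
[col 1] PT: children P:{G}, T:{C} ∪→ {C,G}; cost 1
[col 1] GPQTY: children GQY:{C,G,T}, PT:{C,G} ∩→ {C,G}; cost 0
[col 2] GQ: children G:{T}, Q:{T} ∩→ {T}; cost 0
[col 2] GQY: children GQ:{T}, Y:{A} ∪→ {A,T}; cost 1
[col 2] PT: children P:{G}, T:{C} ∪→ {C,G}; cost 1
[col 2] GPQTY: children GQY:{A,T}, PT:{C,G} ∪→ {A,C,G,T}; cost 1
[col 3] GQ: children G:{A}, Q:{A} ∩→ {A}; cost 0
[col 3] GQY: children GQ:{A}, Y:{C} ∪→ {A,C}; cost 1
[col 3] PT: children P:{A}, T:{T} ∪→ {A,T}; cost 1
[col 3] GPQTY: children GQY:{A,C}, PT:{A,T} ∩→ {A}; cost 0
per-site changes: [2, 3, 3, 2]; total = 10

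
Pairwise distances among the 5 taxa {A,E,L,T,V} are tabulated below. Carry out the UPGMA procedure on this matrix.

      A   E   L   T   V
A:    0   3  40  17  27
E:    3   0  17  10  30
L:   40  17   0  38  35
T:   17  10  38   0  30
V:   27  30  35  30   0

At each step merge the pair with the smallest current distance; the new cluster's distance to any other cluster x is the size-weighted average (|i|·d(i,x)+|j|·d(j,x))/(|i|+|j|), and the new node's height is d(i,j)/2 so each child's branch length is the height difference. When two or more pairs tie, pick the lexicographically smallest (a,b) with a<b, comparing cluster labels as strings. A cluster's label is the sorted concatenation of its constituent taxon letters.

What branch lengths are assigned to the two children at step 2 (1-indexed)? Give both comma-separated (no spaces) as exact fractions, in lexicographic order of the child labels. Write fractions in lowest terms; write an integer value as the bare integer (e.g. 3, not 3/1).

21/4,27/4

step 1: merge (A,E) at d=3; branch lengths A→3/2, E→3/2; new cluster AE
  updated: d(AE,L)=57/2, d(AE,T)=27/2, d(AE,V)=57/2
step 2: merge (AE,T) at d=27/2; branch lengths AE→21/4, T→27/4; new cluster AET
  updated: d(AET,L)=95/3, d(AET,V)=29
step 3: merge (AET,V) at d=29; branch lengths AET→31/4, V→29/2; new cluster AETV
  updated: d(AETV,L)=65/2
step 4: merge (AETV,L) at d=65/2; branch lengths AETV→7/4, L→65/4; new cluster AELTV
final tree: ((((A:3/2,E:3/2):21/4,T:27/4):31/4,V:29/2):7/4,L:65/4)
total length: 221/4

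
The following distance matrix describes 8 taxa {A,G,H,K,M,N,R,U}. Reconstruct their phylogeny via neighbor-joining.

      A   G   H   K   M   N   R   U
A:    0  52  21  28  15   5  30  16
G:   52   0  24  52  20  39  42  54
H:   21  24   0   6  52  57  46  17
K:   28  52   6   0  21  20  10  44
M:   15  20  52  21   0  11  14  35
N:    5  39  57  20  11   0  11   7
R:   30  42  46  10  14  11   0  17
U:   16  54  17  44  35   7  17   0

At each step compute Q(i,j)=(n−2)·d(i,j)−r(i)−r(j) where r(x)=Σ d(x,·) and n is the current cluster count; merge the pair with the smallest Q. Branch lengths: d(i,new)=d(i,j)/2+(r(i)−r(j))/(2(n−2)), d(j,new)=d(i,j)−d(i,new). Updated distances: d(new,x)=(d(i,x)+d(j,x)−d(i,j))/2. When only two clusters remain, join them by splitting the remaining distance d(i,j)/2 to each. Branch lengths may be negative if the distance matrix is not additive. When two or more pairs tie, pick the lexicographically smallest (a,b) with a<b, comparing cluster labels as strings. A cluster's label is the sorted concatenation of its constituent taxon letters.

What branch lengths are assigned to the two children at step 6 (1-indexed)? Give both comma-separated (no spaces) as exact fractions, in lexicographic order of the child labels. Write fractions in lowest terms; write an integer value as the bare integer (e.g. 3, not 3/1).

step 1: merge (H,K) at d=6, Q=-368; branch lengths H→13/2, K→-1/2; new cluster HK
  updated: d(A,HK)=43/2, d(G,HK)=35, d(HK,M)=67/2, d(HK,N)=71/2, d(HK,R)=25, d(HK,U)=55/2
step 2: merge (G,M) at d=20, Q=-541/2; branch lengths G→427/20, M→-27/20; new cluster GM
  updated: d(A,GM)=47/2, d(GM,HK)=97/4, d(GM,N)=15, d(GM,R)=18, d(GM,U)=69/2
step 3: merge (GM,HK) at d=97/4, Q=-152; branch lengths GM→157/16, HK→231/16; new cluster GHKM
  updated: d(A,GHKM)=83/8, d(GHKM,N)=105/8, d(GHKM,R)=75/8, d(GHKM,U)=151/8
step 4: merge (GHKM,R) at d=75/8, Q=-91; branch lengths GHKM→25/12, R→175/24; new cluster GHKMR
  updated: d(A,GHKMR)=31/2, d(GHKMR,N)=59/8, d(GHKMR,U)=53/4
step 5: merge (A,N) at d=5, Q=-367/8; branch lengths A→217/32, N→-57/32; new cluster AN
  updated: d(AN,GHKMR)=143/16, d(AN,U)=9
step 6: merge (AN,GHKMR) at d=143/16, Q=-499/16; branch lengths AN→75/32, GHKMR→211/32; new cluster AGHKMNR
  updated: d(AGHKMNR,U)=213/32
step 7: merge (AGHKMNR,U) at d=213/32; branch lengths AGHKMNR→213/64, U→213/64; new cluster AGHKMNRU
final tree: (((A:217/32,N:-57/32):75/32,(((G:427/20,M:-27/20):157/16,(H:13/2,K:-1/2):231/16):25/12,R:175/24):211/32):213/64,U:213/64)
total length: 2567/32

75/32,211/32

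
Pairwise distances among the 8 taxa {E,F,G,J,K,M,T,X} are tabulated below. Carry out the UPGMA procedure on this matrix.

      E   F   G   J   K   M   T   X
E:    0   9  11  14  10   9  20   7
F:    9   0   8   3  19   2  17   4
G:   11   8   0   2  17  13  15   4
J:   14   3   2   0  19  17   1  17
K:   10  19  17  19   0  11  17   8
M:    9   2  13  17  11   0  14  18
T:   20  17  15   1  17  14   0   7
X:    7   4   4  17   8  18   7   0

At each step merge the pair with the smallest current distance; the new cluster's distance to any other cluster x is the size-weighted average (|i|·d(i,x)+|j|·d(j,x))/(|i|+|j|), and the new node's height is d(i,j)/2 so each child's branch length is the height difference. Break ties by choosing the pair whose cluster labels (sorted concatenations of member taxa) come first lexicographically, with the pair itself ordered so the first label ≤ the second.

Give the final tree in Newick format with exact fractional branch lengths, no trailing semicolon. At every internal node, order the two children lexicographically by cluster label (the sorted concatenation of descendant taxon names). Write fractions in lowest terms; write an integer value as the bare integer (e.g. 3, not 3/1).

iteration 1: select J,T (d=1); attach at lengths (1/2, 1/2); label the merged cluster JT
  updated: d(E,JT)=17, d(F,JT)=10, d(G,JT)=17/2, d(JT,K)=18, d(JT,M)=31/2, d(JT,X)=12
iteration 2: select F,M (d=2); attach at lengths (1, 1); label the merged cluster FM
  updated: d(E,FM)=9, d(FM,G)=21/2, d(FM,JT)=51/4, d(FM,K)=15, d(FM,X)=11
iteration 3: select G,X (d=4); attach at lengths (2, 2); label the merged cluster GX
  updated: d(E,GX)=9, d(FM,GX)=43/4, d(GX,JT)=41/4, d(GX,K)=25/2
iteration 4: select E,FM (d=9); attach at lengths (9/2, 7/2); label the merged cluster EFM
  updated: d(EFM,GX)=61/6, d(EFM,JT)=85/6, d(EFM,K)=40/3
iteration 5: select EFM,GX (d=61/6); attach at lengths (7/12, 37/12); label the merged cluster EFGMX
  updated: d(EFGMX,JT)=63/5, d(EFGMX,K)=13
iteration 6: select EFGMX,JT (d=63/5); attach at lengths (73/60, 29/5); label the merged cluster EFGJMTX
  updated: d(EFGJMTX,K)=101/7
iteration 7: select EFGJMTX,K (d=101/7); attach at lengths (32/35, 101/14); label the merged cluster EFGJKMTX
final tree: ((((E:9/2,(F:1,M:1):7/2):7/12,(G:2,X:2):37/12):73/60,(J:1/2,T:1/2):29/5):32/35,K:101/14)
total length: 14201/420

((((E:9/2,(F:1,M:1):7/2):7/12,(G:2,X:2):37/12):73/60,(J:1/2,T:1/2):29/5):32/35,K:101/14)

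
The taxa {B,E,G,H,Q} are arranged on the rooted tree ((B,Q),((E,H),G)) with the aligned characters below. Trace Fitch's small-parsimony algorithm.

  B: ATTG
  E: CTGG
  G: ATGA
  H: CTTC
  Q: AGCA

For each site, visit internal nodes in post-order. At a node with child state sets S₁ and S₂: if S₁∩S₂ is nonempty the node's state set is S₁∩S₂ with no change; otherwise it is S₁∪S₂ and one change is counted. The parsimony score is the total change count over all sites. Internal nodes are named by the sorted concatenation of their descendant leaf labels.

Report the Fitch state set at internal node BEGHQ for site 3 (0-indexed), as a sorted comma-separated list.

BQ@0: {A} ∩ {A} = {A} (intersection, +0)
EH@0: {C} ∩ {C} = {C} (intersection, +0)
EGH@0: {C} ∪ {A} = {A,C} (union, +1)
BEGHQ@0: {A} ∩ {A,C} = {A} (intersection, +0)
BQ@1: {T} ∪ {G} = {G,T} (union, +1)
EH@1: {T} ∩ {T} = {T} (intersection, +0)
EGH@1: {T} ∩ {T} = {T} (intersection, +0)
BEGHQ@1: {G,T} ∩ {T} = {T} (intersection, +0)
BQ@2: {T} ∪ {C} = {C,T} (union, +1)
EH@2: {G} ∪ {T} = {G,T} (union, +1)
EGH@2: {G,T} ∩ {G} = {G} (intersection, +0)
BEGHQ@2: {C,T} ∪ {G} = {C,G,T} (union, +1)
BQ@3: {G} ∪ {A} = {A,G} (union, +1)
EH@3: {G} ∪ {C} = {C,G} (union, +1)
EGH@3: {C,G} ∪ {A} = {A,C,G} (union, +1)
BEGHQ@3: {A,G} ∩ {A,C,G} = {A,G} (intersection, +0)
per-site changes: [1, 1, 3, 3]; total = 8

A,G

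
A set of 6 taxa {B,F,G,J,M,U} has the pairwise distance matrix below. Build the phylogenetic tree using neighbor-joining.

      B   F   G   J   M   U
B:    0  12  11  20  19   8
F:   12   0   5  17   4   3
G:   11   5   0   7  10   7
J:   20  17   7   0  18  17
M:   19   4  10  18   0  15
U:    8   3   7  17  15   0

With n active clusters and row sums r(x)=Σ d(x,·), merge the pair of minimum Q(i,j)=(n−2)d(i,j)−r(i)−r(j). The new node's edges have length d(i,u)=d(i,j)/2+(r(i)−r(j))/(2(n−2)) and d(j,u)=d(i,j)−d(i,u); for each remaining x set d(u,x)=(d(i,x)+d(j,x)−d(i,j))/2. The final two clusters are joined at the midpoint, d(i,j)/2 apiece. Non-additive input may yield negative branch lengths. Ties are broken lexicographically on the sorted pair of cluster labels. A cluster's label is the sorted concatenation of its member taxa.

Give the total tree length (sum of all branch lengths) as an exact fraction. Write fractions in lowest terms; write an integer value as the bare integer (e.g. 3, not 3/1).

115/4

step 1: merge (F,M) at d=4, Q=-91; branch lengths F→-9/8, M→41/8; new cluster FM
  updated: d(B,FM)=27/2, d(FM,G)=11/2, d(FM,J)=31/2, d(FM,U)=7
step 2: merge (G,J) at d=7, Q=-69; branch lengths G→-4/3, J→25/3; new cluster GJ
  updated: d(B,GJ)=12, d(FM,GJ)=7, d(GJ,U)=17/2
step 3: merge (B,U) at d=8, Q=-41; branch lengths B→13/2, U→3/2; new cluster BU
  updated: d(BU,FM)=25/4, d(BU,GJ)=25/4
step 4: merge (BU,FM) at d=25/4, Q=-39/2; branch lengths BU→11/4, FM→7/2; new cluster BFMU
  updated: d(BFMU,GJ)=7/2
step 5: merge (BFMU,GJ) at d=7/2; branch lengths BFMU→7/4, GJ→7/4; new cluster BFGJMU
final tree: (((B:13/2,U:3/2):11/4,(F:-9/8,M:41/8):7/2):7/4,(G:-4/3,J:25/3):7/4)
total length: 115/4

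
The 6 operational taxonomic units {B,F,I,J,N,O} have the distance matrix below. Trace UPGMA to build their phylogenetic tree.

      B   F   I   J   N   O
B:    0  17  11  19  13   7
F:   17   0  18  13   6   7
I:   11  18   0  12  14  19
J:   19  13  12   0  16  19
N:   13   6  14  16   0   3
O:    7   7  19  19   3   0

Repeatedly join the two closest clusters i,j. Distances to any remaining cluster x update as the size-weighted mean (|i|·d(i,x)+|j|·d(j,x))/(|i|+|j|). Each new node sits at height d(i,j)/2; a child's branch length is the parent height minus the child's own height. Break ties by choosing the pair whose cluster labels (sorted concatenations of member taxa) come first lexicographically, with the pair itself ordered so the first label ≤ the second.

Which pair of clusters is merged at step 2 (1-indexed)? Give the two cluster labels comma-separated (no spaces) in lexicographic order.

F,NO

1. join N+O (d=3) ⇒ NO; edges |N|=3/2, |O|=3/2
  updated: d(B,NO)=10, d(F,NO)=13/2, d(I,NO)=33/2, d(J,NO)=35/2
2. join F+NO (d=13/2) ⇒ FNO; edges |F|=13/4, |NO|=7/4
  updated: d(B,FNO)=37/3, d(FNO,I)=17, d(FNO,J)=16
3. join B+I (d=11) ⇒ BI; edges |B|=11/2, |I|=11/2
  updated: d(BI,FNO)=44/3, d(BI,J)=31/2
4. join BI+FNO (d=44/3) ⇒ BFINO; edges |BI|=11/6, |FNO|=49/12
  updated: d(BFINO,J)=79/5
5. join BFINO+J (d=79/5) ⇒ BFIJNO; edges |BFINO|=17/30, |J|=79/10
final tree: (((B:11/2,I:11/2):11/6,(F:13/4,(N:3/2,O:3/2):7/4):49/12):17/30,J:79/10)
total length: 2003/60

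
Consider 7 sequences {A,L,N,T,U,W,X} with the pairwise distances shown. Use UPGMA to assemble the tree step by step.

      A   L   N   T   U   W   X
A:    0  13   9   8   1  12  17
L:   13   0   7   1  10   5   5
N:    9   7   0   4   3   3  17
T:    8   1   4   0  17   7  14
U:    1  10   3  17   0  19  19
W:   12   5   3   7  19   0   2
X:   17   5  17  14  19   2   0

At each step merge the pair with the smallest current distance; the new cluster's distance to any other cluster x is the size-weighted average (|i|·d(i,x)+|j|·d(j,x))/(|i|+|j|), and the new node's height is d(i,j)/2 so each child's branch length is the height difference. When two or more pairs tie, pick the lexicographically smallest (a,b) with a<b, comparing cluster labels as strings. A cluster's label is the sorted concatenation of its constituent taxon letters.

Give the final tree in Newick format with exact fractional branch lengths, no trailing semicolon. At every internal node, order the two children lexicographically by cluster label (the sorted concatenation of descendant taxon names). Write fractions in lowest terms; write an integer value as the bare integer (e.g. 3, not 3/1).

step 1: merge (A,U) at d=1; branch lengths A→1/2, U→1/2; new cluster AU
  updated: d(AU,L)=23/2, d(AU,N)=6, d(AU,T)=25/2, d(AU,W)=31/2, d(AU,X)=18
step 2: merge (L,T) at d=1; branch lengths L→1/2, T→1/2; new cluster LT
  updated: d(AU,LT)=12, d(LT,N)=11/2, d(LT,W)=6, d(LT,X)=19/2
step 3: merge (W,X) at d=2; branch lengths W→1, X→1; new cluster WX
  updated: d(AU,WX)=67/4, d(LT,WX)=31/4, d(N,WX)=10
step 4: merge (LT,N) at d=11/2; branch lengths LT→9/4, N→11/4; new cluster LNT
  updated: d(AU,LNT)=10, d(LNT,WX)=17/2
step 5: merge (LNT,WX) at d=17/2; branch lengths LNT→3/2, WX→13/4; new cluster LNTWX
  updated: d(AU,LNTWX)=127/10
step 6: merge (AU,LNTWX) at d=127/10; branch lengths AU→117/20, LNTWX→21/10; new cluster ALNTUWX
final tree: ((A:1/2,U:1/2):117/20,(((L:1/2,T:1/2):9/4,N:11/4):3/2,(W:1,X:1):13/4):21/10)
total length: 217/10

((A:1/2,U:1/2):117/20,(((L:1/2,T:1/2):9/4,N:11/4):3/2,(W:1,X:1):13/4):21/10)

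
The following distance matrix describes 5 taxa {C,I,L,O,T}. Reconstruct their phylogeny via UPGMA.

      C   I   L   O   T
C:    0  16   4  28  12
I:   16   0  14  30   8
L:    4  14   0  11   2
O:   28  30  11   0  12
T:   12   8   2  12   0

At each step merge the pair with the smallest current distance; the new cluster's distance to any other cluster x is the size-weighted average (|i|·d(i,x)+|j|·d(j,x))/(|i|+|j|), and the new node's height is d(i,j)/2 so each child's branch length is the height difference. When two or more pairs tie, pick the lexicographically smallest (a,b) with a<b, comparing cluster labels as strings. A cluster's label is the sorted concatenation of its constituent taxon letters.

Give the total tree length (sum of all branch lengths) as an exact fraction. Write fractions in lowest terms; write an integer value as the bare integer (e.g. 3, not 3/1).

379/12

step 1: merge (L,T) at d=2; branch lengths L→1, T→1; new cluster LT
  updated: d(C,LT)=8, d(I,LT)=11, d(LT,O)=23/2
step 2: merge (C,LT) at d=8; branch lengths C→4, LT→3; new cluster CLT
  updated: d(CLT,I)=38/3, d(CLT,O)=17
step 3: merge (CLT,I) at d=38/3; branch lengths CLT→7/3, I→19/3; new cluster CILT
  updated: d(CILT,O)=81/4
step 4: merge (CILT,O) at d=81/4; branch lengths CILT→91/24, O→81/8; new cluster CILOT
final tree: (((C:4,(L:1,T:1):3):7/3,I:19/3):91/24,O:81/8)
total length: 379/12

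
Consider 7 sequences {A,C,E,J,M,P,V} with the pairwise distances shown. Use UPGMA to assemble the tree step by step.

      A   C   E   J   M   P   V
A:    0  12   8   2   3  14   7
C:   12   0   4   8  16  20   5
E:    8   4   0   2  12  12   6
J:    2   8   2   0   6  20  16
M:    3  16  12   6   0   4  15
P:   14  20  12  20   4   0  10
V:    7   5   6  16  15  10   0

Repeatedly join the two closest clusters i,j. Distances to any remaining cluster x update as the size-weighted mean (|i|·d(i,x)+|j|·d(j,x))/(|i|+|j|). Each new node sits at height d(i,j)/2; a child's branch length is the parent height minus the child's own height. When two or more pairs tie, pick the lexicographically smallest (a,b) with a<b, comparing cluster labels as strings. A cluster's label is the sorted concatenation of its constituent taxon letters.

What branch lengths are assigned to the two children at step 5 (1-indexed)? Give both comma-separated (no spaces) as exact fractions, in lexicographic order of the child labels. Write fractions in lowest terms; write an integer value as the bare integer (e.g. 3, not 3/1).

iteration 1: select A,J (d=2); attach at lengths (1, 1); label the merged cluster AJ
  updated: d(AJ,C)=10, d(AJ,E)=5, d(AJ,M)=9/2, d(AJ,P)=17, d(AJ,V)=23/2
iteration 2: select C,E (d=4); attach at lengths (2, 2); label the merged cluster CE
  updated: d(AJ,CE)=15/2, d(CE,M)=14, d(CE,P)=16, d(CE,V)=11/2
iteration 3: select M,P (d=4); attach at lengths (2, 2); label the merged cluster MP
  updated: d(AJ,MP)=43/4, d(CE,MP)=15, d(MP,V)=25/2
iteration 4: select CE,V (d=11/2); attach at lengths (3/4, 11/4); label the merged cluster CEV
  updated: d(AJ,CEV)=53/6, d(CEV,MP)=85/6
iteration 5: select AJ,CEV (d=53/6); attach at lengths (41/12, 5/3); label the merged cluster ACEJV
  updated: d(ACEJV,MP)=64/5
iteration 6: select ACEJV,MP (d=64/5); attach at lengths (119/60, 22/5); label the merged cluster ACEJMPV
final tree: (((A:1,J:1):41/12,((C:2,E:2):3/4,V:11/4):5/3):119/60,(M:2,P:2):22/5)
total length: 749/30

41/12,5/3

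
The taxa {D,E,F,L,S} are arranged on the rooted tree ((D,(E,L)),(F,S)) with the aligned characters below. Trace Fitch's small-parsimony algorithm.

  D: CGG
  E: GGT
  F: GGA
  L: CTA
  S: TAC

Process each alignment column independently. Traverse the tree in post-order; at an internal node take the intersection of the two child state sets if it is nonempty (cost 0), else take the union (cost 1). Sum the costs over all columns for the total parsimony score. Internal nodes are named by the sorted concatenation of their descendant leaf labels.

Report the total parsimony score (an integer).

8

[col 0] EL: children E:{G}, L:{C} ∪→ {C,G}; cost 1
[col 0] DEL: children D:{C}, EL:{C,G} ∩→ {C}; cost 0
[col 0] FS: children F:{G}, S:{T} ∪→ {G,T}; cost 1
[col 0] DEFLS: children DEL:{C}, FS:{G,T} ∪→ {C,G,T}; cost 1
[col 1] EL: children E:{G}, L:{T} ∪→ {G,T}; cost 1
[col 1] DEL: children D:{G}, EL:{G,T} ∩→ {G}; cost 0
[col 1] FS: children F:{G}, S:{A} ∪→ {A,G}; cost 1
[col 1] DEFLS: children DEL:{G}, FS:{A,G} ∩→ {G}; cost 0
[col 2] EL: children E:{T}, L:{A} ∪→ {A,T}; cost 1
[col 2] DEL: children D:{G}, EL:{A,T} ∪→ {A,G,T}; cost 1
[col 2] FS: children F:{A}, S:{C} ∪→ {A,C}; cost 1
[col 2] DEFLS: children DEL:{A,G,T}, FS:{A,C} ∩→ {A}; cost 0
per-site changes: [3, 2, 3]; total = 8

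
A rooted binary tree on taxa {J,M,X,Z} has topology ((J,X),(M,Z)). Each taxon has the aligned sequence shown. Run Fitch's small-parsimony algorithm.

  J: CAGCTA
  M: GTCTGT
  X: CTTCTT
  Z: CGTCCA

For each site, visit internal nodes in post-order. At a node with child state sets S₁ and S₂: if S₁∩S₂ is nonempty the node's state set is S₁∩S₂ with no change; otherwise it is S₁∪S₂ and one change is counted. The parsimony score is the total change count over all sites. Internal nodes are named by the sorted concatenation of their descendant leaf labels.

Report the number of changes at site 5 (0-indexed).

2

[col 0] JX: children J:{C}, X:{C} ∩→ {C}; cost 0
[col 0] MZ: children M:{G}, Z:{C} ∪→ {C,G}; cost 1
[col 0] JMXZ: children JX:{C}, MZ:{C,G} ∩→ {C}; cost 0
[col 1] JX: children J:{A}, X:{T} ∪→ {A,T}; cost 1
[col 1] MZ: children M:{T}, Z:{G} ∪→ {G,T}; cost 1
[col 1] JMXZ: children JX:{A,T}, MZ:{G,T} ∩→ {T}; cost 0
[col 2] JX: children J:{G}, X:{T} ∪→ {G,T}; cost 1
[col 2] MZ: children M:{C}, Z:{T} ∪→ {C,T}; cost 1
[col 2] JMXZ: children JX:{G,T}, MZ:{C,T} ∩→ {T}; cost 0
[col 3] JX: children J:{C}, X:{C} ∩→ {C}; cost 0
[col 3] MZ: children M:{T}, Z:{C} ∪→ {C,T}; cost 1
[col 3] JMXZ: children JX:{C}, MZ:{C,T} ∩→ {C}; cost 0
[col 4] JX: children J:{T}, X:{T} ∩→ {T}; cost 0
[col 4] MZ: children M:{G}, Z:{C} ∪→ {C,G}; cost 1
[col 4] JMXZ: children JX:{T}, MZ:{C,G} ∪→ {C,G,T}; cost 1
[col 5] JX: children J:{A}, X:{T} ∪→ {A,T}; cost 1
[col 5] MZ: children M:{T}, Z:{A} ∪→ {A,T}; cost 1
[col 5] JMXZ: children JX:{A,T}, MZ:{A,T} ∩→ {A,T}; cost 0
per-site changes: [1, 2, 2, 1, 2, 2]; total = 10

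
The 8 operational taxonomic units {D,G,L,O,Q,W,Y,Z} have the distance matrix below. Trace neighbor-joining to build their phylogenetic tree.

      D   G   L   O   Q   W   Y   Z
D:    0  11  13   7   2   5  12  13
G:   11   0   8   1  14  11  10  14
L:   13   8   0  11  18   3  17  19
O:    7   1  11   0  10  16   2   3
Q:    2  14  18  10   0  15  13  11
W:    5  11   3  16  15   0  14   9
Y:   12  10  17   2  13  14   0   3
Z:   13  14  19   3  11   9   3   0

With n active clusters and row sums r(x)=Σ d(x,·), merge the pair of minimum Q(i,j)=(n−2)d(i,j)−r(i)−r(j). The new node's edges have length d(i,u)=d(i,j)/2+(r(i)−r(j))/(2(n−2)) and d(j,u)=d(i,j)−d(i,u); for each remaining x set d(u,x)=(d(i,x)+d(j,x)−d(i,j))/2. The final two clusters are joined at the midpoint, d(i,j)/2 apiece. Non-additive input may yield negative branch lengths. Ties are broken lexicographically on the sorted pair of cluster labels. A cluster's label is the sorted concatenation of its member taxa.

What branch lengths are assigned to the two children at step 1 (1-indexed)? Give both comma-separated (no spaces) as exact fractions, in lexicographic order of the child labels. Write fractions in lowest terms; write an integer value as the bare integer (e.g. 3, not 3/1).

17/6,1/6

1. join L+W (d=3, Q=-144) ⇒ LW; edges |L|=17/6, |W|=1/6
  updated: d(D,LW)=15/2, d(G,LW)=8, d(LW,O)=12, d(LW,Q)=15, d(LW,Y)=14, d(LW,Z)=25/2
2. join D+Q (d=2, Q=-215/2) ⇒ DQ; edges |D|=-1/4, |Q|=9/4
  updated: d(DQ,G)=23/2, d(DQ,LW)=41/4, d(DQ,O)=15/2, d(DQ,Y)=23/2, d(DQ,Z)=11
3. join Y+Z (d=3, Q=-72) ⇒ YZ; edges |Y|=9/8, |Z|=15/8
  updated: d(DQ,YZ)=39/4, d(G,YZ)=21/2, d(LW,YZ)=47/4, d(O,YZ)=1
4. join O+YZ (d=1, Q=-103/2) ⇒ OYZ; edges |O|=-17/12, |YZ|=29/12
  updated: d(DQ,OYZ)=65/8, d(G,OYZ)=21/4, d(LW,OYZ)=91/8
5. join DQ+LW (d=41/4, Q=-39) ⇒ DLQW; edges |DQ|=83/16, |LW|=81/16
  updated: d(DLQW,G)=37/8, d(DLQW,OYZ)=37/8
6. join DLQW+G (d=37/8, Q=-29/2) ⇒ DGLQW; edges |DLQW|=2, |G|=21/8
  updated: d(DGLQW,OYZ)=21/8
7. join DGLQW+OYZ (d=21/8) ⇒ DGLOQWYZ; edges |DGLQW|=21/16, |OYZ|=21/16
final tree: ((((D:-1/4,Q:9/4):83/16,(L:17/6,W:1/6):81/16):2,G:21/8):21/16,(O:-17/12,(Y:9/8,Z:15/8):29/12):21/16)
total length: 53/2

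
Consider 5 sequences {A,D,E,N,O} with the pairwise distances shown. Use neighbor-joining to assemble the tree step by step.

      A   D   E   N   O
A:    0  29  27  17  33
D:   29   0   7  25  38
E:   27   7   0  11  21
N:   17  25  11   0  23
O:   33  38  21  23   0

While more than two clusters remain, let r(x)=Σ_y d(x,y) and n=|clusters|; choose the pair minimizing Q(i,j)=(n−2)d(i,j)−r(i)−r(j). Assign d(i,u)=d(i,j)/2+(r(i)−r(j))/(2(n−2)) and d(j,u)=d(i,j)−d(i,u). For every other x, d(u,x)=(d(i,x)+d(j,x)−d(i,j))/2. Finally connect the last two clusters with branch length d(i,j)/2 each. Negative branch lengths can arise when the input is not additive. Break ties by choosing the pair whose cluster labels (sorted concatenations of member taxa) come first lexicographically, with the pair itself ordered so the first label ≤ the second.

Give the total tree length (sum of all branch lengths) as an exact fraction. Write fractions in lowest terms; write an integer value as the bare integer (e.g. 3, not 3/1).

209/4

iteration 1: select D,E (d=7, Q=-144); attach at lengths (9, -2); label the merged cluster DE
  updated: d(A,DE)=49/2, d(DE,N)=29/2, d(DE,O)=26
iteration 2: select A,N (d=17, Q=-95); attach at lengths (27/2, 7/2); label the merged cluster AN
  updated: d(AN,DE)=11, d(AN,O)=39/2
iteration 3: select AN,DE (d=11, Q=-113/2); attach at lengths (9/4, 35/4); label the merged cluster ADEN
  updated: d(ADEN,O)=69/4
iteration 4: select ADEN,O (d=69/4); attach at lengths (69/8, 69/8); label the merged cluster ADENO
final tree: (((A:27/2,N:7/2):9/4,(D:9,E:-2):35/4):69/8,O:69/8)
total length: 209/4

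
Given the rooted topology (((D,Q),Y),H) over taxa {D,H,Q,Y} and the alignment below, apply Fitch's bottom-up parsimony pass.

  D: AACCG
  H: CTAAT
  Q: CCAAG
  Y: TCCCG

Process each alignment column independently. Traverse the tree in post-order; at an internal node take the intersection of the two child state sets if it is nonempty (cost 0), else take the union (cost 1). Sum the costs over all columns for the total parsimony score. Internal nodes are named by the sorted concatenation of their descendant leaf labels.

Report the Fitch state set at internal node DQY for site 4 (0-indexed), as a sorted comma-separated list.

DQ@0: {A} ∪ {C} = {A,C} (union, +1)
DQY@0: {A,C} ∪ {T} = {A,C,T} (union, +1)
DHQY@0: {A,C,T} ∩ {C} = {C} (intersection, +0)
DQ@1: {A} ∪ {C} = {A,C} (union, +1)
DQY@1: {A,C} ∩ {C} = {C} (intersection, +0)
DHQY@1: {C} ∪ {T} = {C,T} (union, +1)
DQ@2: {C} ∪ {A} = {A,C} (union, +1)
DQY@2: {A,C} ∩ {C} = {C} (intersection, +0)
DHQY@2: {C} ∪ {A} = {A,C} (union, +1)
DQ@3: {C} ∪ {A} = {A,C} (union, +1)
DQY@3: {A,C} ∩ {C} = {C} (intersection, +0)
DHQY@3: {C} ∪ {A} = {A,C} (union, +1)
DQ@4: {G} ∩ {G} = {G} (intersection, +0)
DQY@4: {G} ∩ {G} = {G} (intersection, +0)
DHQY@4: {G} ∪ {T} = {G,T} (union, +1)
per-site changes: [2, 2, 2, 2, 1]; total = 9

G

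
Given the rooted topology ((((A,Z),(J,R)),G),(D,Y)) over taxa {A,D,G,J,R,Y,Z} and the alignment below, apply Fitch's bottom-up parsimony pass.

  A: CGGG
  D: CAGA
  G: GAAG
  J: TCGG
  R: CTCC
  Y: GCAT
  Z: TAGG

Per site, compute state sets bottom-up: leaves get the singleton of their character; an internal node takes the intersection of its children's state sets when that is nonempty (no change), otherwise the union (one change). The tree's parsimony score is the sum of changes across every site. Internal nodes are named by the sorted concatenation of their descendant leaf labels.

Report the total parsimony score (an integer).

14

AZ@0: {C} ∪ {T} = {C,T} (union, +1)
JR@0: {T} ∪ {C} = {C,T} (union, +1)
AJRZ@0: {C,T} ∩ {C,T} = {C,T} (intersection, +0)
AGJRZ@0: {C,T} ∪ {G} = {C,G,T} (union, +1)
DY@0: {C} ∪ {G} = {C,G} (union, +1)
ADGJRYZ@0: {C,G,T} ∩ {C,G} = {C,G} (intersection, +0)
AZ@1: {G} ∪ {A} = {A,G} (union, +1)
JR@1: {C} ∪ {T} = {C,T} (union, +1)
AJRZ@1: {A,G} ∪ {C,T} = {A,C,G,T} (union, +1)
AGJRZ@1: {A,C,G,T} ∩ {A} = {A} (intersection, +0)
DY@1: {A} ∪ {C} = {A,C} (union, +1)
ADGJRYZ@1: {A} ∩ {A,C} = {A} (intersection, +0)
AZ@2: {G} ∩ {G} = {G} (intersection, +0)
JR@2: {G} ∪ {C} = {C,G} (union, +1)
AJRZ@2: {G} ∩ {C,G} = {G} (intersection, +0)
AGJRZ@2: {G} ∪ {A} = {A,G} (union, +1)
DY@2: {G} ∪ {A} = {A,G} (union, +1)
ADGJRYZ@2: {A,G} ∩ {A,G} = {A,G} (intersection, +0)
AZ@3: {G} ∩ {G} = {G} (intersection, +0)
JR@3: {G} ∪ {C} = {C,G} (union, +1)
AJRZ@3: {G} ∩ {C,G} = {G} (intersection, +0)
AGJRZ@3: {G} ∩ {G} = {G} (intersection, +0)
DY@3: {A} ∪ {T} = {A,T} (union, +1)
ADGJRYZ@3: {G} ∪ {A,T} = {A,G,T} (union, +1)
per-site changes: [4, 4, 3, 3]; total = 14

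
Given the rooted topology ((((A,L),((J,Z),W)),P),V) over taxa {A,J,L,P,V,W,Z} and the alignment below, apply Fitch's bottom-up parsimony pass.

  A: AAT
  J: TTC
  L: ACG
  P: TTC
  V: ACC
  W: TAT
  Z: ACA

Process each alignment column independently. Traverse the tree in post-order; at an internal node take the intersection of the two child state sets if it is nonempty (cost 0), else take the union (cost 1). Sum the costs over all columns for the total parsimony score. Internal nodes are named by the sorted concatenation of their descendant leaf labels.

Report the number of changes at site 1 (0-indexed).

[col 0] AL: children A:{A}, L:{A} ∩→ {A}; cost 0
[col 0] JZ: children J:{T}, Z:{A} ∪→ {A,T}; cost 1
[col 0] JWZ: children JZ:{A,T}, W:{T} ∩→ {T}; cost 0
[col 0] AJLWZ: children AL:{A}, JWZ:{T} ∪→ {A,T}; cost 1
[col 0] AJLPWZ: children AJLWZ:{A,T}, P:{T} ∩→ {T}; cost 0
[col 0] AJLPVWZ: children AJLPWZ:{T}, V:{A} ∪→ {A,T}; cost 1
[col 1] AL: children A:{A}, L:{C} ∪→ {A,C}; cost 1
[col 1] JZ: children J:{T}, Z:{C} ∪→ {C,T}; cost 1
[col 1] JWZ: children JZ:{C,T}, W:{A} ∪→ {A,C,T}; cost 1
[col 1] AJLWZ: children AL:{A,C}, JWZ:{A,C,T} ∩→ {A,C}; cost 0
[col 1] AJLPWZ: children AJLWZ:{A,C}, P:{T} ∪→ {A,C,T}; cost 1
[col 1] AJLPVWZ: children AJLPWZ:{A,C,T}, V:{C} ∩→ {C}; cost 0
[col 2] AL: children A:{T}, L:{G} ∪→ {G,T}; cost 1
[col 2] JZ: children J:{C}, Z:{A} ∪→ {A,C}; cost 1
[col 2] JWZ: children JZ:{A,C}, W:{T} ∪→ {A,C,T}; cost 1
[col 2] AJLWZ: children AL:{G,T}, JWZ:{A,C,T} ∩→ {T}; cost 0
[col 2] AJLPWZ: children AJLWZ:{T}, P:{C} ∪→ {C,T}; cost 1
[col 2] AJLPVWZ: children AJLPWZ:{C,T}, V:{C} ∩→ {C}; cost 0
per-site changes: [3, 4, 4]; total = 11

4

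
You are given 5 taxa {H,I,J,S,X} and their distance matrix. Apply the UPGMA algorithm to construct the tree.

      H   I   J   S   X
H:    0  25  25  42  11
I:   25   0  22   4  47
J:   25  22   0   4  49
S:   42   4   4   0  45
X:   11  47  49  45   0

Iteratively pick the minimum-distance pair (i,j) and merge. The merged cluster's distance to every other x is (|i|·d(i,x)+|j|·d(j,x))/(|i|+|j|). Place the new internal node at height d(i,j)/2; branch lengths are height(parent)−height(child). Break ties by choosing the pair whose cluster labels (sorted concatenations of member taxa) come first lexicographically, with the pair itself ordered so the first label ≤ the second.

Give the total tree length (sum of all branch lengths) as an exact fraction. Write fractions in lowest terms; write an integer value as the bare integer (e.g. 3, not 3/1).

317/6

1. join I+S (d=4) ⇒ IS; edges |I|=2, |S|=2
  updated: d(H,IS)=67/2, d(IS,J)=13, d(IS,X)=46
2. join H+X (d=11) ⇒ HX; edges |H|=11/2, |X|=11/2
  updated: d(HX,IS)=159/4, d(HX,J)=37
3. join IS+J (d=13) ⇒ IJS; edges |IS|=9/2, |J|=13/2
  updated: d(HX,IJS)=233/6
4. join HX+IJS (d=233/6) ⇒ HIJSX; edges |HX|=167/12, |IJS|=155/12
final tree: ((H:11/2,X:11/2):167/12,((I:2,S:2):9/2,J:13/2):155/12)
total length: 317/6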